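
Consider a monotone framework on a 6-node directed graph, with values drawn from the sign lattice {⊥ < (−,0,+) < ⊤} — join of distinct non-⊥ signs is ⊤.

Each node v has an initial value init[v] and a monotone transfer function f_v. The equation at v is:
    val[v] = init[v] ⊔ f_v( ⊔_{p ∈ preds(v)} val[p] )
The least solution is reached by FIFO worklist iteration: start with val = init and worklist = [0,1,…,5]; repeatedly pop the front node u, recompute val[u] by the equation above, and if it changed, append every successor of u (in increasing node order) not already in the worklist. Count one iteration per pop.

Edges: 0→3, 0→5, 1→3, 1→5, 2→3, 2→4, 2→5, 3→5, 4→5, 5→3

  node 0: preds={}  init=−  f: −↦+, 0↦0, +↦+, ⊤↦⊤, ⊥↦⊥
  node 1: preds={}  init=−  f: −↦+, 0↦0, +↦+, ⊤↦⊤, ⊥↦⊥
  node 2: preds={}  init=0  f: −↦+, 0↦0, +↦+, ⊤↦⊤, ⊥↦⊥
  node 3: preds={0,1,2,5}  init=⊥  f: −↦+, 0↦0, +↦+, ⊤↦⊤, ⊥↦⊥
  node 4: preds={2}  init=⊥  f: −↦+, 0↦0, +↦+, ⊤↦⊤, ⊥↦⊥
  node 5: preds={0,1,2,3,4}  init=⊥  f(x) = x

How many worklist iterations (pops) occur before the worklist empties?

Worklist (7 pops):
  #1 pop 0: in=⊥ → − (no change)
  #2 pop 1: in=⊥ → − (no change)
  #3 pop 2: in=⊥ → 0 (no change)
  #4 pop 3: in=⊤ → ⊤ (was ⊥); enqueue []
  #5 pop 4: in=0 → 0 (was ⊥); enqueue []
  #6 pop 5: in=⊤ → ⊤ (was ⊥); enqueue [3]
  #7 pop 3: in=⊤ → ⊤ (no change)

Fixpoint:
  val[0] = −
  val[1] = −
  val[2] = 0
  val[3] = ⊤
  val[4] = 0
  val[5] = ⊤

7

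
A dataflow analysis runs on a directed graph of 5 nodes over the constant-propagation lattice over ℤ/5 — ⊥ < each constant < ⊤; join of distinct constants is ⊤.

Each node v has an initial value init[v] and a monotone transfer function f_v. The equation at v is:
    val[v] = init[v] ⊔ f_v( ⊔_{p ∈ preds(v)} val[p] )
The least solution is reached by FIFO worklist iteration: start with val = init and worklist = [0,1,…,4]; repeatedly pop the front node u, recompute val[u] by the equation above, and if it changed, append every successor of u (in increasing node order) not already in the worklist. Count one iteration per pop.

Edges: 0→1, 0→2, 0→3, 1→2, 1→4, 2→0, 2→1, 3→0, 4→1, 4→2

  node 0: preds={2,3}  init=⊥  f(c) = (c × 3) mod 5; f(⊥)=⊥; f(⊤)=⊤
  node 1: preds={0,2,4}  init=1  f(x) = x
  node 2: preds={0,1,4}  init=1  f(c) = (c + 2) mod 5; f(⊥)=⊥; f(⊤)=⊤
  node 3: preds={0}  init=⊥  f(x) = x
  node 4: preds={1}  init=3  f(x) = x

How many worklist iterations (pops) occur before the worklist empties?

10

Iteration log — 10 steps:
  step 1. node 0  ⊔preds=1  new=3  old=⊥  +wl: 
  step 2. node 1  ⊔preds=⊤  new=⊤  old=1  +wl: 
  step 3. node 2  ⊔preds=⊤  new=⊤  old=1  +wl: 0,1
  step 4. node 3  ⊔preds=3  new=3  old=⊥  +wl: 
  step 5. node 4  ⊔preds=⊤  new=⊤  old=3  +wl: 2
  step 6. node 0  ⊔preds=⊤  new=⊤  old=3  +wl: 3
  step 7. node 1  ⊔preds=⊤  new=⊤  stable
  step 8. node 2  ⊔preds=⊤  new=⊤  stable
  step 9. node 3  ⊔preds=⊤  new=⊤  old=3  +wl: 0
  step 10. node 0  ⊔preds=⊤  new=⊤  stable

Least fixpoint reached:
  node 0: ⊤
  node 1: ⊤
  node 2: ⊤
  node 3: ⊤
  node 4: ⊤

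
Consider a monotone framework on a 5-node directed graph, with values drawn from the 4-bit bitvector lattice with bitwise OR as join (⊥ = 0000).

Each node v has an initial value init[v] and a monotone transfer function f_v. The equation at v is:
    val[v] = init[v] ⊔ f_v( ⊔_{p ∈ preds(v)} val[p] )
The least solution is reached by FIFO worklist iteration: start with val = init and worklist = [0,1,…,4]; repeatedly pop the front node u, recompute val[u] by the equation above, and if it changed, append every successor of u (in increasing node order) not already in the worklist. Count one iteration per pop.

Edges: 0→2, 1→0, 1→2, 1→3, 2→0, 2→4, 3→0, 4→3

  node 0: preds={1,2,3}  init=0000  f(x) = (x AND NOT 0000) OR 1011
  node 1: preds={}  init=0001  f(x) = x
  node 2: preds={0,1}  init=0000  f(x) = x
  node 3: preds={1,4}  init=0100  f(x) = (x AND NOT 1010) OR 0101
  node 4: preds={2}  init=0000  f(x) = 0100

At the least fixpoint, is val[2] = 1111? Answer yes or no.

yes

Iteration log — 7 steps:
  step 1. node 0  ⊔preds=0101  new=1111  old=0000  +wl: 
  step 2. node 1  ⊔preds=0000  new=0001  stable
  step 3. node 2  ⊔preds=1111  new=1111  old=0000  +wl: 0
  step 4. node 3  ⊔preds=0001  new=0101  old=0100  +wl: 
  step 5. node 4  ⊔preds=1111  new=0100  old=0000  +wl: 3
  step 6. node 0  ⊔preds=1111  new=1111  stable
  step 7. node 3  ⊔preds=0101  new=0101  stable

Least fixpoint reached:
  node 0: 1111
  node 1: 0001
  node 2: 1111
  node 3: 0101
  node 4: 0100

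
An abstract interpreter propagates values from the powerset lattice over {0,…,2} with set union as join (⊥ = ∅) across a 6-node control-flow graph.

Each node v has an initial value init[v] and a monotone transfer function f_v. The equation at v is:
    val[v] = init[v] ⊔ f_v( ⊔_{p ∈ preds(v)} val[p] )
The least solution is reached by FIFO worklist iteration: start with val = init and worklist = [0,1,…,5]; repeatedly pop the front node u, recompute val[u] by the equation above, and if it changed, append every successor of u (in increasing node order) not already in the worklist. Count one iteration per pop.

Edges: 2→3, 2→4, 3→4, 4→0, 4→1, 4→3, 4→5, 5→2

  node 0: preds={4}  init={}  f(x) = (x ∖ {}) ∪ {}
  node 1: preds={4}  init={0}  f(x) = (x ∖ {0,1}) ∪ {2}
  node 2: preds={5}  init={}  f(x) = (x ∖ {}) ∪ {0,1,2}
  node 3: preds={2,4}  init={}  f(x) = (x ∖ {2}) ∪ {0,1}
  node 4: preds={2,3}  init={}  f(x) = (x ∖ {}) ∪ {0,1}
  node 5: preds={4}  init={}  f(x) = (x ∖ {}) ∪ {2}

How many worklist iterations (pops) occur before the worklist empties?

Worklist (10 pops):
  #1 pop 0: in={} → {} (no change)
  #2 pop 1: in={} → {0,2} (was {0}); enqueue []
  #3 pop 2: in={} → {0,1,2} (was {}); enqueue []
  #4 pop 3: in={0,1,2} → {0,1} (was {}); enqueue []
  #5 pop 4: in={0,1,2} → {0,1,2} (was {}); enqueue [0,1,3]
  #6 pop 5: in={0,1,2} → {0,1,2} (was {}); enqueue [2]
  #7 pop 0: in={0,1,2} → {0,1,2} (was {}); enqueue []
  #8 pop 1: in={0,1,2} → {0,2} (no change)
  #9 pop 3: in={0,1,2} → {0,1} (no change)
  #10 pop 2: in={0,1,2} → {0,1,2} (no change)

Fixpoint:
  val[0] = {0,1,2}
  val[1] = {0,2}
  val[2] = {0,1,2}
  val[3] = {0,1}
  val[4] = {0,1,2}
  val[5] = {0,1,2}

10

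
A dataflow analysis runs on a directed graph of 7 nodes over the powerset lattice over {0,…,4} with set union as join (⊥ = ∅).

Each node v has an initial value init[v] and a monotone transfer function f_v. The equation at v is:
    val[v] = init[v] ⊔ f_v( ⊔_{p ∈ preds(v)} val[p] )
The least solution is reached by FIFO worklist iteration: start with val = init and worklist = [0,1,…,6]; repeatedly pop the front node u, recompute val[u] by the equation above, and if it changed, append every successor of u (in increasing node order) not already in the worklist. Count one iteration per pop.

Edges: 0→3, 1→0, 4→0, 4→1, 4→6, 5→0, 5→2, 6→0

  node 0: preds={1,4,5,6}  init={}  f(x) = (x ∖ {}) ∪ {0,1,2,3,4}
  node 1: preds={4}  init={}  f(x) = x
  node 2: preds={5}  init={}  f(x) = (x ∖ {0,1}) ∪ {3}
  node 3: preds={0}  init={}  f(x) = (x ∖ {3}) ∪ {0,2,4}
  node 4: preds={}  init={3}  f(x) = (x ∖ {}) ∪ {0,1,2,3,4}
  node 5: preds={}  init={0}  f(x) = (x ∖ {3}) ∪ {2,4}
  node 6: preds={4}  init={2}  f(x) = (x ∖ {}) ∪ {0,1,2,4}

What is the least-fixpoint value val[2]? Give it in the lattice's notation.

Iteration log — 11 steps:
  step 1. node 0  ⊔preds={0,2,3}  new={0,1,2,3,4}  old={}  +wl: 
  step 2. node 1  ⊔preds={3}  new={3}  old={}  +wl: 0
  step 3. node 2  ⊔preds={0}  new={3}  old={}  +wl: 
  step 4. node 3  ⊔preds={0,1,2,3,4}  new={0,1,2,4}  old={}  +wl: 
  step 5. node 4  ⊔preds={}  new={0,1,2,3,4}  old={3}  +wl: 1
  step 6. node 5  ⊔preds={}  new={0,2,4}  old={0}  +wl: 2
  step 7. node 6  ⊔preds={0,1,2,3,4}  new={0,1,2,3,4}  old={2}  +wl: 
  step 8. node 0  ⊔preds={0,1,2,3,4}  new={0,1,2,3,4}  stable
  step 9. node 1  ⊔preds={0,1,2,3,4}  new={0,1,2,3,4}  old={3}  +wl: 0
  step 10. node 2  ⊔preds={0,2,4}  new={2,3,4}  old={3}  +wl: 
  step 11. node 0  ⊔preds={0,1,2,3,4}  new={0,1,2,3,4}  stable

Least fixpoint reached:
  node 0: {0,1,2,3,4}
  node 1: {0,1,2,3,4}
  node 2: {2,3,4}
  node 3: {0,1,2,4}
  node 4: {0,1,2,3,4}
  node 5: {0,2,4}
  node 6: {0,1,2,3,4}

{2,3,4}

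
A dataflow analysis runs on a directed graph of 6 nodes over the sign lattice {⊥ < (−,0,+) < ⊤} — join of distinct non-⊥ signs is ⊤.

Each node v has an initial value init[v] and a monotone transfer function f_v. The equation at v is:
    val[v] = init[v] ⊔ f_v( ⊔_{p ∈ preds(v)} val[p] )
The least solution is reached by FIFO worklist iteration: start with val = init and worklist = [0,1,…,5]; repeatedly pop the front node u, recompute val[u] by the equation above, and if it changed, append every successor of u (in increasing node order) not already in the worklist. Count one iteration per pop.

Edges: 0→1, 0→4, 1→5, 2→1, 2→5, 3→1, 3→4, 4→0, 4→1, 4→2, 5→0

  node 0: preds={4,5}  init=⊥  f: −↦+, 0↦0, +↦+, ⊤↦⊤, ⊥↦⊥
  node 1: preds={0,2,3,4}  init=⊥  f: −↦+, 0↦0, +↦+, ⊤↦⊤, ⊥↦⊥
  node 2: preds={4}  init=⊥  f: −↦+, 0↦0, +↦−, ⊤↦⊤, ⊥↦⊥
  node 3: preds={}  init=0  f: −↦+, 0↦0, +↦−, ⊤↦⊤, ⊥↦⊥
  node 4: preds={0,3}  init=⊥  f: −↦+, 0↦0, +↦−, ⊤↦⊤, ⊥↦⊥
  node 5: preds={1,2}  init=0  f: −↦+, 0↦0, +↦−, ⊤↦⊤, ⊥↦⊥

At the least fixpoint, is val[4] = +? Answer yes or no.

no

Iteration log — 11 steps:
  step 1. node 0  ⊔preds=0  new=0  old=⊥  +wl: 
  step 2. node 1  ⊔preds=0  new=0  old=⊥  +wl: 
  step 3. node 2  ⊔preds=⊥  new=⊥  stable
  step 4. node 3  ⊔preds=⊥  new=0  stable
  step 5. node 4  ⊔preds=0  new=0  old=⊥  +wl: 0,1,2
  step 6. node 5  ⊔preds=0  new=0  stable
  step 7. node 0  ⊔preds=0  new=0  stable
  step 8. node 1  ⊔preds=0  new=0  stable
  step 9. node 2  ⊔preds=0  new=0  old=⊥  +wl: 1,5
  step 10. node 1  ⊔preds=0  new=0  stable
  step 11. node 5  ⊔preds=0  new=0  stable

Least fixpoint reached:
  node 0: 0
  node 1: 0
  node 2: 0
  node 3: 0
  node 4: 0
  node 5: 0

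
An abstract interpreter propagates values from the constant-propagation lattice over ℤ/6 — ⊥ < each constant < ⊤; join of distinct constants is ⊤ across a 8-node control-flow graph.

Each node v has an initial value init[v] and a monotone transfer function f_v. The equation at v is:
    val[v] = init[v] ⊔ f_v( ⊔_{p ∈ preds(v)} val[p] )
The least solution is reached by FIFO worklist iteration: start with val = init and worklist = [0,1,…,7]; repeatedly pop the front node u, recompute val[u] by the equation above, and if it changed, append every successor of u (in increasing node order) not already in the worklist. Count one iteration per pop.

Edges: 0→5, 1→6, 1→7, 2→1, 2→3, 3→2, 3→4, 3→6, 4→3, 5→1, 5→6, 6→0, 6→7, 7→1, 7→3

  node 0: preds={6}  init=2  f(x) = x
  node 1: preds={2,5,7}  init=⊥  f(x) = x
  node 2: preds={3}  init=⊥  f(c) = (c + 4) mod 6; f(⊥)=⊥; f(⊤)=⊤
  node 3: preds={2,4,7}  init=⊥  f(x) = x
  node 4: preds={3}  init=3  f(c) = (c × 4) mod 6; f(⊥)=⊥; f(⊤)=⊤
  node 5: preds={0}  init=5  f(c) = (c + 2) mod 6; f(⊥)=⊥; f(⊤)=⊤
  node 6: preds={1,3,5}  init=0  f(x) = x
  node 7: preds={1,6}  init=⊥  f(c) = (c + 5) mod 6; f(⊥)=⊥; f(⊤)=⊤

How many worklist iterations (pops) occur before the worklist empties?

18

Iteration log — 18 steps:
  step 1. node 0  ⊔preds=0  new=⊤  old=2  +wl: 
  step 2. node 1  ⊔preds=5  new=5  old=⊥  +wl: 
  step 3. node 2  ⊔preds=⊥  new=⊥  stable
  step 4. node 3  ⊔preds=3  new=3  old=⊥  +wl: 2
  step 5. node 4  ⊔preds=3  new=⊤  old=3  +wl: 3
  step 6. node 5  ⊔preds=⊤  new=⊤  old=5  +wl: 1
  step 7. node 6  ⊔preds=⊤  new=⊤  old=0  +wl: 0
  step 8. node 7  ⊔preds=⊤  new=⊤  old=⊥  +wl: 
  step 9. node 2  ⊔preds=3  new=1  old=⊥  +wl: 
  step 10. node 3  ⊔preds=⊤  new=⊤  old=3  +wl: 2,4,6
  step 11. node 1  ⊔preds=⊤  new=⊤  old=5  +wl: 7
  step 12. node 0  ⊔preds=⊤  new=⊤  stable
  step 13. node 2  ⊔preds=⊤  new=⊤  old=1  +wl: 1,3
  step 14. node 4  ⊔preds=⊤  new=⊤  stable
  step 15. node 6  ⊔preds=⊤  new=⊤  stable
  step 16. node 7  ⊔preds=⊤  new=⊤  stable
  step 17. node 1  ⊔preds=⊤  new=⊤  stable
  step 18. node 3  ⊔preds=⊤  new=⊤  stable

Least fixpoint reached:
  node 0: ⊤
  node 1: ⊤
  node 2: ⊤
  node 3: ⊤
  node 4: ⊤
  node 5: ⊤
  node 6: ⊤
  node 7: ⊤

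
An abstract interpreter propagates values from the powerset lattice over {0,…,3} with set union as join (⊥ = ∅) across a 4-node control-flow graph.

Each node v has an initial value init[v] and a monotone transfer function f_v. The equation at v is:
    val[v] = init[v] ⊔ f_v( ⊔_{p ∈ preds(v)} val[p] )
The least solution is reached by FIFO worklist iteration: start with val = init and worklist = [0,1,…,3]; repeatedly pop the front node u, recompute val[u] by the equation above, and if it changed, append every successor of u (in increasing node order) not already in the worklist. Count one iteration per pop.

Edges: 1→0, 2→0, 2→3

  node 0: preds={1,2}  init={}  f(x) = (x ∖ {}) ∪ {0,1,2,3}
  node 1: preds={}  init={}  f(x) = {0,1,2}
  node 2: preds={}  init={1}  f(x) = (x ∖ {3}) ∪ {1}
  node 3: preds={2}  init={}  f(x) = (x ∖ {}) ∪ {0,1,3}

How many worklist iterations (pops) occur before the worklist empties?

Iteration log — 5 steps:
  step 1. node 0  ⊔preds={1}  new={0,1,2,3}  old={}  +wl: 
  step 2. node 1  ⊔preds={}  new={0,1,2}  old={}  +wl: 0
  step 3. node 2  ⊔preds={}  new={1}  stable
  step 4. node 3  ⊔preds={1}  new={0,1,3}  old={}  +wl: 
  step 5. node 0  ⊔preds={0,1,2}  new={0,1,2,3}  stable

Least fixpoint reached:
  node 0: {0,1,2,3}
  node 1: {0,1,2}
  node 2: {1}
  node 3: {0,1,3}

5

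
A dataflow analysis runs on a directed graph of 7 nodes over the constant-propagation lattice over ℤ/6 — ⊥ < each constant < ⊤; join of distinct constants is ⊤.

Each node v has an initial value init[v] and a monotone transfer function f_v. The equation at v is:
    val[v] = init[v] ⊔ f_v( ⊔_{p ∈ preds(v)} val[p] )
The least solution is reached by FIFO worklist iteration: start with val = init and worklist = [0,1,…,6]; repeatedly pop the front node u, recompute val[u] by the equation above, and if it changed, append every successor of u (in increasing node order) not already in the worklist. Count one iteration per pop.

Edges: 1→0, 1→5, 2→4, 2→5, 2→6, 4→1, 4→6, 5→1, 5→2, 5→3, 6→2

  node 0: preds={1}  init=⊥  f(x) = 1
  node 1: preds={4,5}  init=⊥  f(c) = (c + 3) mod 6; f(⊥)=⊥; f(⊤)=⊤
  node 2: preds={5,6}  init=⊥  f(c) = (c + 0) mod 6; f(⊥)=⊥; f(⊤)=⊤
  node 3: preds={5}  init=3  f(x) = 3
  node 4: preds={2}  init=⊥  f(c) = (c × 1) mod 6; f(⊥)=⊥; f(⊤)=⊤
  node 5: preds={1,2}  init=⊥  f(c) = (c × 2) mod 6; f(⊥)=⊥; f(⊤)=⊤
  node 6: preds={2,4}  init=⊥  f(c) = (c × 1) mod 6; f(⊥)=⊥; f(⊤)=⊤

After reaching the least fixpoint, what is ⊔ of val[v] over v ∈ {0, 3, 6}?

⊤

Iteration log — 7 steps:
  step 1. node 0  ⊔preds=⊥  new=1  old=⊥  +wl: 
  step 2. node 1  ⊔preds=⊥  new=⊥  stable
  step 3. node 2  ⊔preds=⊥  new=⊥  stable
  step 4. node 3  ⊔preds=⊥  new=3  stable
  step 5. node 4  ⊔preds=⊥  new=⊥  stable
  step 6. node 5  ⊔preds=⊥  new=⊥  stable
  step 7. node 6  ⊔preds=⊥  new=⊥  stable

Least fixpoint reached:
  node 0: 1
  node 1: ⊥
  node 2: ⊥
  node 3: 3
  node 4: ⊥
  node 5: ⊥
  node 6: ⊥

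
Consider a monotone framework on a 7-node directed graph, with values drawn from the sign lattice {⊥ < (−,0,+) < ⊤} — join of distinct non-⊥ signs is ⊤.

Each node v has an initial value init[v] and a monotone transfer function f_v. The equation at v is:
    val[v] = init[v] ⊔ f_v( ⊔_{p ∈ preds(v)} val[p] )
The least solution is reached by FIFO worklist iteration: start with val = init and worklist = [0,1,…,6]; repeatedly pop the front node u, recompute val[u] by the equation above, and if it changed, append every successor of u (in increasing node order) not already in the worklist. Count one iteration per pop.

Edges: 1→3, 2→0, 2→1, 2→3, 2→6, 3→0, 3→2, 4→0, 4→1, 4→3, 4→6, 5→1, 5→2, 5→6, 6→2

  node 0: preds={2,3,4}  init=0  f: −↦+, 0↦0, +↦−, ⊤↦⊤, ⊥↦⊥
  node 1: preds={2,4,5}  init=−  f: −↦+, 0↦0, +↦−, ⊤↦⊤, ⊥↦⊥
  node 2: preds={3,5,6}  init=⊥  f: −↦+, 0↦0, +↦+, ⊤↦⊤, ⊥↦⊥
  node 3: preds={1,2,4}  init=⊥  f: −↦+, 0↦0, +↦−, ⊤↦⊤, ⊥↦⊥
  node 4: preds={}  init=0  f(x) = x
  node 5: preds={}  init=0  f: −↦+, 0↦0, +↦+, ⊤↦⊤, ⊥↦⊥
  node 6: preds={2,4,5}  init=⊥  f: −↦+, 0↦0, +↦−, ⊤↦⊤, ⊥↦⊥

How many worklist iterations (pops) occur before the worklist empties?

15

Iteration log — 15 steps:
  step 1. node 0  ⊔preds=0  new=0  stable
  step 2. node 1  ⊔preds=0  new=⊤  old=−  +wl: 
  step 3. node 2  ⊔preds=0  new=0  old=⊥  +wl: 0,1
  step 4. node 3  ⊔preds=⊤  new=⊤  old=⊥  +wl: 2
  step 5. node 4  ⊔preds=⊥  new=0  stable
  step 6. node 5  ⊔preds=⊥  new=0  stable
  step 7. node 6  ⊔preds=0  new=0  old=⊥  +wl: 
  step 8. node 0  ⊔preds=⊤  new=⊤  old=0  +wl: 
  step 9. node 1  ⊔preds=0  new=⊤  stable
  step 10. node 2  ⊔preds=⊤  new=⊤  old=0  +wl: 0,1,3,6
  step 11. node 0  ⊔preds=⊤  new=⊤  stable
  step 12. node 1  ⊔preds=⊤  new=⊤  stable
  step 13. node 3  ⊔preds=⊤  new=⊤  stable
  step 14. node 6  ⊔preds=⊤  new=⊤  old=0  +wl: 2
  step 15. node 2  ⊔preds=⊤  new=⊤  stable

Least fixpoint reached:
  node 0: ⊤
  node 1: ⊤
  node 2: ⊤
  node 3: ⊤
  node 4: 0
  node 5: 0
  node 6: ⊤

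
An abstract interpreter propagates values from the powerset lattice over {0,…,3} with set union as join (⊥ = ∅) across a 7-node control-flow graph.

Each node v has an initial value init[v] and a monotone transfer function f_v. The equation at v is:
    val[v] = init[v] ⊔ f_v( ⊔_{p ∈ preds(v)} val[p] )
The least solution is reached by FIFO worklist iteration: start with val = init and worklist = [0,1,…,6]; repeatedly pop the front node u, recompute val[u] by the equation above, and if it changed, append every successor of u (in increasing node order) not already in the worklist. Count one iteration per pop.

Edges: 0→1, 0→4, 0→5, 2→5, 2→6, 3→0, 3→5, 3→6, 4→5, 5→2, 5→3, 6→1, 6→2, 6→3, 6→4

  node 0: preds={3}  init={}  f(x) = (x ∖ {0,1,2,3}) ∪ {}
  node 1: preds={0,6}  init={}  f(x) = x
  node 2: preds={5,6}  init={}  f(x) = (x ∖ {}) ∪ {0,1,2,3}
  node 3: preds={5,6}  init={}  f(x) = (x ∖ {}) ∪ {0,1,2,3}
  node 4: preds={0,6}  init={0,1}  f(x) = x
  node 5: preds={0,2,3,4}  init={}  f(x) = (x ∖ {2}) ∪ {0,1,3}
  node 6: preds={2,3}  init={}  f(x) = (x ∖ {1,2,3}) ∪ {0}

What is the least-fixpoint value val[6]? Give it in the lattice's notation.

Worklist (12 pops):
  #1 pop 0: in={} → {} (no change)
  #2 pop 1: in={} → {} (no change)
  #3 pop 2: in={} → {0,1,2,3} (was {}); enqueue []
  #4 pop 3: in={} → {0,1,2,3} (was {}); enqueue [0]
  #5 pop 4: in={} → {0,1} (no change)
  #6 pop 5: in={0,1,2,3} → {0,1,3} (was {}); enqueue [2,3]
  #7 pop 6: in={0,1,2,3} → {0} (was {}); enqueue [1,4]
  #8 pop 0: in={0,1,2,3} → {} (no change)
  #9 pop 2: in={0,1,3} → {0,1,2,3} (no change)
  #10 pop 3: in={0,1,3} → {0,1,2,3} (no change)
  #11 pop 1: in={0} → {0} (was {}); enqueue []
  #12 pop 4: in={0} → {0,1} (no change)

Fixpoint:
  val[0] = {}
  val[1] = {0}
  val[2] = {0,1,2,3}
  val[3] = {0,1,2,3}
  val[4] = {0,1}
  val[5] = {0,1,3}
  val[6] = {0}

{0}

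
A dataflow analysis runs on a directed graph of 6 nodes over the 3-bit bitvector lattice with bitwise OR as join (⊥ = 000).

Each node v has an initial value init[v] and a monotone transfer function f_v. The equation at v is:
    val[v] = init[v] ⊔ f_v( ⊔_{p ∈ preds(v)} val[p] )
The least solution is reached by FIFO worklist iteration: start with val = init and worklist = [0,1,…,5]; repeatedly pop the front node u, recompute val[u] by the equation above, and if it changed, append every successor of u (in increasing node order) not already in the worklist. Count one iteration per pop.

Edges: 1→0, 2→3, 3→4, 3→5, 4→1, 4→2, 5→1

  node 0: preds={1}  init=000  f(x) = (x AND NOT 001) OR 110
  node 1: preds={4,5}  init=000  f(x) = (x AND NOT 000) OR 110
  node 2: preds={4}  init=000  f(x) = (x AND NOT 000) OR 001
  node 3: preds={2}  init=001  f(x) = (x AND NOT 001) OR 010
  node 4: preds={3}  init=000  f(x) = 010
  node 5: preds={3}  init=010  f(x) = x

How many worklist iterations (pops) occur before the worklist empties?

Worklist (11 pops):
  #1 pop 0: in=000 → 110 (was 000); enqueue []
  #2 pop 1: in=010 → 110 (was 000); enqueue [0]
  #3 pop 2: in=000 → 001 (was 000); enqueue []
  #4 pop 3: in=001 → 011 (was 001); enqueue []
  #5 pop 4: in=011 → 010 (was 000); enqueue [1,2]
  #6 pop 5: in=011 → 011 (was 010); enqueue []
  #7 pop 0: in=110 → 110 (no change)
  #8 pop 1: in=011 → 111 (was 110); enqueue [0]
  #9 pop 2: in=010 → 011 (was 001); enqueue [3]
  #10 pop 0: in=111 → 110 (no change)
  #11 pop 3: in=011 → 011 (no change)

Fixpoint:
  val[0] = 110
  val[1] = 111
  val[2] = 011
  val[3] = 011
  val[4] = 010
  val[5] = 011

11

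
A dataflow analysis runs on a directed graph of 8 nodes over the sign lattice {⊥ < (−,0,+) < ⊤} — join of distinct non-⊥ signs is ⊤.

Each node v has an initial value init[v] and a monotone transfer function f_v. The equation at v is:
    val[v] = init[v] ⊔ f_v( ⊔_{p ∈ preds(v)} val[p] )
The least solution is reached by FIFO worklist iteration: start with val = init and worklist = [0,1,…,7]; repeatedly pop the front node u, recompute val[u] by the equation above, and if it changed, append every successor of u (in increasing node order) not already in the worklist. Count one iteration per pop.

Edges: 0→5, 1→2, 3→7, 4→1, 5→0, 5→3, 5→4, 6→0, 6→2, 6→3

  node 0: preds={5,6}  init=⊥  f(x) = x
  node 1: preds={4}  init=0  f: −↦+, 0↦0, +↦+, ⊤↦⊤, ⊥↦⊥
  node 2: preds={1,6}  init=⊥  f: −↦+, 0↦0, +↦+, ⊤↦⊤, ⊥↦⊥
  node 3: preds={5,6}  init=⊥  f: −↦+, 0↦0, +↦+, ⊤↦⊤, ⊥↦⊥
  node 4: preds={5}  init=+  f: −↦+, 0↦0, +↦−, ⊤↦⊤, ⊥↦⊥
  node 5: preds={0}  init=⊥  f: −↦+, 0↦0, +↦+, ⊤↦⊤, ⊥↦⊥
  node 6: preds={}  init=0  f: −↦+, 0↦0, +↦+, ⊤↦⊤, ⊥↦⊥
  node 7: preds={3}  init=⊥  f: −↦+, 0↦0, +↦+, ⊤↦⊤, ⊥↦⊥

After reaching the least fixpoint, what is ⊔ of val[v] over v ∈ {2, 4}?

⊤

Iteration log — 12 steps:
  step 1. node 0  ⊔preds=0  new=0  old=⊥  +wl: 
  step 2. node 1  ⊔preds=+  new=⊤  old=0  +wl: 
  step 3. node 2  ⊔preds=⊤  new=⊤  old=⊥  +wl: 
  step 4. node 3  ⊔preds=0  new=0  old=⊥  +wl: 
  step 5. node 4  ⊔preds=⊥  new=+  stable
  step 6. node 5  ⊔preds=0  new=0  old=⊥  +wl: 0,3,4
  step 7. node 6  ⊔preds=⊥  new=0  stable
  step 8. node 7  ⊔preds=0  new=0  old=⊥  +wl: 
  step 9. node 0  ⊔preds=0  new=0  stable
  step 10. node 3  ⊔preds=0  new=0  stable
  step 11. node 4  ⊔preds=0  new=⊤  old=+  +wl: 1
  step 12. node 1  ⊔preds=⊤  new=⊤  stable

Least fixpoint reached:
  node 0: 0
  node 1: ⊤
  node 2: ⊤
  node 3: 0
  node 4: ⊤
  node 5: 0
  node 6: 0
  node 7: 0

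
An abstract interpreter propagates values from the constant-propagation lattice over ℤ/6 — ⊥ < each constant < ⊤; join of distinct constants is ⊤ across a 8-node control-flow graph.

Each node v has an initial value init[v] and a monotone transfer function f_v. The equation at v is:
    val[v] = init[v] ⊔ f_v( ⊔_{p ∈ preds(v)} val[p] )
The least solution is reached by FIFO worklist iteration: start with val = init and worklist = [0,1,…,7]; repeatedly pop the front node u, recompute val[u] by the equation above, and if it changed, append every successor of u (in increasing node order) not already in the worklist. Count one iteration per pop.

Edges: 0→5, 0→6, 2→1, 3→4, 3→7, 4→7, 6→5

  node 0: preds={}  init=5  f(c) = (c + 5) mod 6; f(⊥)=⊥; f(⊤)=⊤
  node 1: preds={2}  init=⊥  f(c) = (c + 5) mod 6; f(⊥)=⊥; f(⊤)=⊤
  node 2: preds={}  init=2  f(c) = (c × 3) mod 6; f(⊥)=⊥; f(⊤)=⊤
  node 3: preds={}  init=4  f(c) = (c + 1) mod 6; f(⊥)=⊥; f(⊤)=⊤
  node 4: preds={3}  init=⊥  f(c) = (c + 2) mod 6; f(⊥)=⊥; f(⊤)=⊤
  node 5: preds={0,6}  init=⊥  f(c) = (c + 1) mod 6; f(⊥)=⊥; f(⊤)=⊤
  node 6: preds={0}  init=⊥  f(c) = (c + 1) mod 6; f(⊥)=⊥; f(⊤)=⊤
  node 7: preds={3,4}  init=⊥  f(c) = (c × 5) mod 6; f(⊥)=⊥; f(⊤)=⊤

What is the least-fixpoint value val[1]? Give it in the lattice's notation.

Iteration log — 9 steps:
  step 1. node 0  ⊔preds=⊥  new=5  stable
  step 2. node 1  ⊔preds=2  new=1  old=⊥  +wl: 
  step 3. node 2  ⊔preds=⊥  new=2  stable
  step 4. node 3  ⊔preds=⊥  new=4  stable
  step 5. node 4  ⊔preds=4  new=0  old=⊥  +wl: 
  step 6. node 5  ⊔preds=5  new=0  old=⊥  +wl: 
  step 7. node 6  ⊔preds=5  new=0  old=⊥  +wl: 5
  step 8. node 7  ⊔preds=⊤  new=⊤  old=⊥  +wl: 
  step 9. node 5  ⊔preds=⊤  new=⊤  old=0  +wl: 

Least fixpoint reached:
  node 0: 5
  node 1: 1
  node 2: 2
  node 3: 4
  node 4: 0
  node 5: ⊤
  node 6: 0
  node 7: ⊤

1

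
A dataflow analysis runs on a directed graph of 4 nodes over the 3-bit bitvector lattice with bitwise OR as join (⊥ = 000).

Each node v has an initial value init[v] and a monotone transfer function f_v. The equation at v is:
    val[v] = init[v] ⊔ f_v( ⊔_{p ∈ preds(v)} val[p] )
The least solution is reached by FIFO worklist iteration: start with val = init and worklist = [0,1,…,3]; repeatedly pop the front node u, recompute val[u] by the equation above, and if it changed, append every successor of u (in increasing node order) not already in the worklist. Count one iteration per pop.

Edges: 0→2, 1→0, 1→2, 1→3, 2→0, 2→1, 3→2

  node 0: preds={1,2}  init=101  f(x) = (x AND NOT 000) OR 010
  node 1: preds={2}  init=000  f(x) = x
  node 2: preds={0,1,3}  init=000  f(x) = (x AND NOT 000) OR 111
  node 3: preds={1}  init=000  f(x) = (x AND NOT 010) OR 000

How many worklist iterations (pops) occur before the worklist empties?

Trace (10 dequeues):
  [1] u=0 | in 000 | out 111 | prev 101 | push {}
  [2] u=1 | in 000 | out 000 | ==
  [3] u=2 | in 111 | out 111 | prev 000 | push {0,1}
  [4] u=3 | in 000 | out 000 | ==
  [5] u=0 | in 111 | out 111 | ==
  [6] u=1 | in 111 | out 111 | prev 000 | push {0,2,3}
  [7] u=0 | in 111 | out 111 | ==
  [8] u=2 | in 111 | out 111 | ==
  [9] u=3 | in 111 | out 101 | prev 000 | push {2}
  [10] u=2 | in 111 | out 111 | ==

Converged values:
  [0] 111
  [1] 111
  [2] 111
  [3] 101

10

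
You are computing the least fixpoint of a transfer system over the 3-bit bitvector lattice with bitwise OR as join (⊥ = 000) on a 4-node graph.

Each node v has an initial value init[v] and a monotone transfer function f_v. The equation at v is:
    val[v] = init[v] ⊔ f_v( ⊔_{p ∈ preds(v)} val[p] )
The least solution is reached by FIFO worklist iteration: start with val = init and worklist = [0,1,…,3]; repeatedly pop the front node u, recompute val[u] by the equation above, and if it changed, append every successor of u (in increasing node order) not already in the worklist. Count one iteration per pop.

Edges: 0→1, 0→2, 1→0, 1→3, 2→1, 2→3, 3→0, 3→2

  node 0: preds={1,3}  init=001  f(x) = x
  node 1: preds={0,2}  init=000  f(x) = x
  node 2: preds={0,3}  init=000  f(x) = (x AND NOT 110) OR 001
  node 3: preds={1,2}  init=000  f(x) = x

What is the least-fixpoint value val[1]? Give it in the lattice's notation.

001

Trace (7 dequeues):
  [1] u=0 | in 000 | out 001 | ==
  [2] u=1 | in 001 | out 001 | prev 000 | push {0}
  [3] u=2 | in 001 | out 001 | prev 000 | push {1}
  [4] u=3 | in 001 | out 001 | prev 000 | push {2}
  [5] u=0 | in 001 | out 001 | ==
  [6] u=1 | in 001 | out 001 | ==
  [7] u=2 | in 001 | out 001 | ==

Converged values:
  [0] 001
  [1] 001
  [2] 001
  [3] 001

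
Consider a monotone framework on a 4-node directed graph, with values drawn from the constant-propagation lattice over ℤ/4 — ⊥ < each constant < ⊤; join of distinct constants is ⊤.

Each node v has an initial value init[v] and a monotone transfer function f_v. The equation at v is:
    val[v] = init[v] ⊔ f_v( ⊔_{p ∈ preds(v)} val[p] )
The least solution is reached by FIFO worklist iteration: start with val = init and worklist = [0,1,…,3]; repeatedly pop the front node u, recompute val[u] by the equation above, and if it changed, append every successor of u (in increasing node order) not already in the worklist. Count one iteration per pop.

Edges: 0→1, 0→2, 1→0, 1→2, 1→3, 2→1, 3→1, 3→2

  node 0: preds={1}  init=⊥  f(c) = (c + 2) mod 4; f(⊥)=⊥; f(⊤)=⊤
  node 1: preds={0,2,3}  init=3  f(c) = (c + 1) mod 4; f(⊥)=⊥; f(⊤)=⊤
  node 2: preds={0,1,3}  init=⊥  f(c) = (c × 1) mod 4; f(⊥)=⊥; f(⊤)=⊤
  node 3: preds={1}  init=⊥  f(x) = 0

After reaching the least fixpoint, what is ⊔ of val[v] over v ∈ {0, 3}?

⊤

Worklist (7 pops):
  #1 pop 0: in=3 → 1 (was ⊥); enqueue []
  #2 pop 1: in=1 → ⊤ (was 3); enqueue [0]
  #3 pop 2: in=⊤ → ⊤ (was ⊥); enqueue [1]
  #4 pop 3: in=⊤ → 0 (was ⊥); enqueue [2]
  #5 pop 0: in=⊤ → ⊤ (was 1); enqueue []
  #6 pop 1: in=⊤ → ⊤ (no change)
  #7 pop 2: in=⊤ → ⊤ (no change)

Fixpoint:
  val[0] = ⊤
  val[1] = ⊤
  val[2] = ⊤
  val[3] = 0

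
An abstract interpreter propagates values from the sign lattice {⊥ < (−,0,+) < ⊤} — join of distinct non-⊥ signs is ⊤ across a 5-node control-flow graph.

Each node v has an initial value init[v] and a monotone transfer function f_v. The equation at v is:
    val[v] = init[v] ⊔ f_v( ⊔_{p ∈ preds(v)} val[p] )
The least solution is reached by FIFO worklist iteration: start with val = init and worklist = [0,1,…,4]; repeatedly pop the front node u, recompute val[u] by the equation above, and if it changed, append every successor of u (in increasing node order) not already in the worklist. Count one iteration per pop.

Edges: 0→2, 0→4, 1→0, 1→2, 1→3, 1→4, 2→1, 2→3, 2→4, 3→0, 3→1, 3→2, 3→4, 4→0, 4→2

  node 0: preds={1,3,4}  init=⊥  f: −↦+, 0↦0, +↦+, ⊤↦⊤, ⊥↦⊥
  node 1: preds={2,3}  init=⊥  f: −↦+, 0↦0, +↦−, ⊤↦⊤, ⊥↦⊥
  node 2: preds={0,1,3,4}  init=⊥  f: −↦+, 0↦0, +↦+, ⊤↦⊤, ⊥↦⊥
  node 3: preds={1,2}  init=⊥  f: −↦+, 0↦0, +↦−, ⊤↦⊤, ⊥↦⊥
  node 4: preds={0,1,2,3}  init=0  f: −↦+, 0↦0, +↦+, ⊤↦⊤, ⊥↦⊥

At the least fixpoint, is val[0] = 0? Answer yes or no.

Iteration log — 10 steps:
  step 1. node 0  ⊔preds=0  new=0  old=⊥  +wl: 
  step 2. node 1  ⊔preds=⊥  new=⊥  stable
  step 3. node 2  ⊔preds=0  new=0  old=⊥  +wl: 1
  step 4. node 3  ⊔preds=0  new=0  old=⊥  +wl: 0,2
  step 5. node 4  ⊔preds=0  new=0  stable
  step 6. node 1  ⊔preds=0  new=0  old=⊥  +wl: 3,4
  step 7. node 0  ⊔preds=0  new=0  stable
  step 8. node 2  ⊔preds=0  new=0  stable
  step 9. node 3  ⊔preds=0  new=0  stable
  step 10. node 4  ⊔preds=0  new=0  stable

Least fixpoint reached:
  node 0: 0
  node 1: 0
  node 2: 0
  node 3: 0
  node 4: 0

yes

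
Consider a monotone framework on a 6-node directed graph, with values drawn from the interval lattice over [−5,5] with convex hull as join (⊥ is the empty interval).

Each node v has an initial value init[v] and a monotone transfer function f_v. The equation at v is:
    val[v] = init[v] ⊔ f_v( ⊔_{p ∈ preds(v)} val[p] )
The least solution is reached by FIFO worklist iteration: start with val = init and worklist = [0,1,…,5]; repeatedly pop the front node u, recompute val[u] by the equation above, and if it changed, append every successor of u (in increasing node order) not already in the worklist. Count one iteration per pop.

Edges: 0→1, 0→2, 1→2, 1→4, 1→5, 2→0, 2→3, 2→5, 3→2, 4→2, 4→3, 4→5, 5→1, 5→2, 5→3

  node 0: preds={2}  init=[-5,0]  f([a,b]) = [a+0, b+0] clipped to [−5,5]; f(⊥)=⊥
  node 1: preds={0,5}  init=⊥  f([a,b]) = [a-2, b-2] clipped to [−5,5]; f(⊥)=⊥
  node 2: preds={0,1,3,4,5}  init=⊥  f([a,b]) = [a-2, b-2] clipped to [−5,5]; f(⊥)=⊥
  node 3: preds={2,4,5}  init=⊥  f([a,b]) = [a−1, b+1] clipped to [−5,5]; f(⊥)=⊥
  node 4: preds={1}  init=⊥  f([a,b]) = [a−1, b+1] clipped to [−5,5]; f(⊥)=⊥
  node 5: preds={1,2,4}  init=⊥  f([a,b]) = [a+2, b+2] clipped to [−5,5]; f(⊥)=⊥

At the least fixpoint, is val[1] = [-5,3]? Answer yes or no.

Trace (46 dequeues):
  [1] u=0 | in ⊥ | out [-5,0] | ==
  [2] u=1 | in [-5,0] | out [-5,-2] | prev ⊥ | push {}
  [3] u=2 | in [-5,0] | out [-5,-2] | prev ⊥ | push {0}
  [4] u=3 | in [-5,-2] | out [-5,-1] | prev ⊥ | push {2}
  [5] u=4 | in [-5,-2] | out [-5,-1] | prev ⊥ | push {3}
  [6] u=5 | in [-5,-1] | out [-3,1] | prev ⊥ | push {1}
  [7] u=0 | in [-5,-2] | out [-5,0] | ==
  [8] u=2 | in [-5,1] | out [-5,-1] | prev [-5,-2] | push {0,5}
  [9] u=3 | in [-5,1] | out [-5,2] | prev [-5,-1] | push {2}
  [10] u=1 | in [-5,1] | out [-5,-1] | prev [-5,-2] | push {4}
  [11] u=0 | in [-5,-1] | out [-5,0] | ==
  [12] u=5 | in [-5,-1] | out [-3,1] | ==
  [13] u=2 | in [-5,2] | out [-5,0] | prev [-5,-1] | push {0,3,5}
  [14] u=4 | in [-5,-1] | out [-5,0] | prev [-5,-1] | push {2}
  [15] u=0 | in [-5,0] | out [-5,0] | ==
  [16] u=3 | in [-5,1] | out [-5,2] | ==
  [17] u=5 | in [-5,0] | out [-3,2] | prev [-3,1] | push {1,3}
  [18] u=2 | in [-5,2] | out [-5,0] | ==
  [19] u=1 | in [-5,2] | out [-5,0] | prev [-5,-1] | push {2,4,5}
  [20] u=3 | in [-5,2] | out [-5,3] | prev [-5,2] | push {}
  [21] u=2 | in [-5,3] | out [-5,1] | prev [-5,0] | push {0,3}
  [22] u=4 | in [-5,0] | out [-5,1] | prev [-5,0] | push {2}
  [23] u=5 | in [-5,1] | out [-3,3] | prev [-3,2] | push {1}
  [24] u=0 | in [-5,1] | out [-5,1] | prev [-5,0] | push {}
  [25] u=3 | in [-5,3] | out [-5,4] | prev [-5,3] | push {}
  [26] u=2 | in [-5,4] | out [-5,2] | prev [-5,1] | push {0,3,5}
  [27] u=1 | in [-5,3] | out [-5,1] | prev [-5,0] | push {2,4}
  [28] u=0 | in [-5,2] | out [-5,2] | prev [-5,1] | push {1}
  [29] u=3 | in [-5,3] | out [-5,4] | ==
  [30] u=5 | in [-5,2] | out [-3,4] | prev [-3,3] | push {3}
  [31] u=2 | in [-5,4] | out [-5,2] | ==
  [32] u=4 | in [-5,1] | out [-5,2] | prev [-5,1] | push {2,5}
  [33] u=1 | in [-5,4] | out [-5,2] | prev [-5,1] | push {4}
  [34] u=3 | in [-5,4] | out [-5,5] | prev [-5,4] | push {}
  [35] u=2 | in [-5,5] | out [-5,3] | prev [-5,2] | push {0,3}
  [36] u=5 | in [-5,3] | out [-3,5] | prev [-3,4] | push {1,2}
  [37] u=4 | in [-5,2] | out [-5,3] | prev [-5,2] | push {5}
  [38] u=0 | in [-5,3] | out [-5,3] | prev [-5,2] | push {}
  [39] u=3 | in [-5,5] | out [-5,5] | ==
  [40] u=1 | in [-5,5] | out [-5,3] | prev [-5,2] | push {4}
  [41] u=2 | in [-5,5] | out [-5,3] | ==
  [42] u=5 | in [-5,3] | out [-3,5] | ==
  [43] u=4 | in [-5,3] | out [-5,4] | prev [-5,3] | push {2,3,5}
  [44] u=2 | in [-5,5] | out [-5,3] | ==
  [45] u=3 | in [-5,5] | out [-5,5] | ==
  [46] u=5 | in [-5,4] | out [-3,5] | ==

Converged values:
  [0] [-5,3]
  [1] [-5,3]
  [2] [-5,3]
  [3] [-5,5]
  [4] [-5,4]
  [5] [-3,5]

yes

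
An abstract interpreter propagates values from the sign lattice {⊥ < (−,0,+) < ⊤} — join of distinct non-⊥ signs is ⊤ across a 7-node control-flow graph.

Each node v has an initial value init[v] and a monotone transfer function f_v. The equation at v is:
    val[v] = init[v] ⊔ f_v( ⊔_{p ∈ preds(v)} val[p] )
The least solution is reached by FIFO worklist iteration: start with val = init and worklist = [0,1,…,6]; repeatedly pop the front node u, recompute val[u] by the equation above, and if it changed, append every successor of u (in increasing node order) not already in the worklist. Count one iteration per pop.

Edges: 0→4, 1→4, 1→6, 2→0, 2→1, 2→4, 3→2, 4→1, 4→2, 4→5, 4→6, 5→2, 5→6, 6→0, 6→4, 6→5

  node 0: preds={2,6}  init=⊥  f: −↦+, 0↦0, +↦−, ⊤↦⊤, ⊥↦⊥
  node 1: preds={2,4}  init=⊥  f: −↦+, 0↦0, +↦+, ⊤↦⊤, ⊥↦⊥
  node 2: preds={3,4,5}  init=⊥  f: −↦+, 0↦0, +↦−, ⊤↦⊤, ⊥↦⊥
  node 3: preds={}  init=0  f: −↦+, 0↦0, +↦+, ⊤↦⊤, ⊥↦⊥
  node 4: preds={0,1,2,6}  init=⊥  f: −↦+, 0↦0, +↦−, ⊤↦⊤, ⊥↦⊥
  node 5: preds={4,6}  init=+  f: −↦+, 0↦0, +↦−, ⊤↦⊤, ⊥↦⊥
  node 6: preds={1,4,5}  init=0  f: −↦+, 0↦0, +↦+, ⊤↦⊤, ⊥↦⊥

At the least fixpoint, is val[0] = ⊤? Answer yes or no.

yes

Iteration log — 13 steps:
  step 1. node 0  ⊔preds=0  new=0  old=⊥  +wl: 
  step 2. node 1  ⊔preds=⊥  new=⊥  stable
  step 3. node 2  ⊔preds=⊤  new=⊤  old=⊥  +wl: 0,1
  step 4. node 3  ⊔preds=⊥  new=0  stable
  step 5. node 4  ⊔preds=⊤  new=⊤  old=⊥  +wl: 2
  step 6. node 5  ⊔preds=⊤  new=⊤  old=+  +wl: 
  step 7. node 6  ⊔preds=⊤  new=⊤  old=0  +wl: 4,5
  step 8. node 0  ⊔preds=⊤  new=⊤  old=0  +wl: 
  step 9. node 1  ⊔preds=⊤  new=⊤  old=⊥  +wl: 6
  step 10. node 2  ⊔preds=⊤  new=⊤  stable
  step 11. node 4  ⊔preds=⊤  new=⊤  stable
  step 12. node 5  ⊔preds=⊤  new=⊤  stable
  step 13. node 6  ⊔preds=⊤  new=⊤  stable

Least fixpoint reached:
  node 0: ⊤
  node 1: ⊤
  node 2: ⊤
  node 3: 0
  node 4: ⊤
  node 5: ⊤
  node 6: ⊤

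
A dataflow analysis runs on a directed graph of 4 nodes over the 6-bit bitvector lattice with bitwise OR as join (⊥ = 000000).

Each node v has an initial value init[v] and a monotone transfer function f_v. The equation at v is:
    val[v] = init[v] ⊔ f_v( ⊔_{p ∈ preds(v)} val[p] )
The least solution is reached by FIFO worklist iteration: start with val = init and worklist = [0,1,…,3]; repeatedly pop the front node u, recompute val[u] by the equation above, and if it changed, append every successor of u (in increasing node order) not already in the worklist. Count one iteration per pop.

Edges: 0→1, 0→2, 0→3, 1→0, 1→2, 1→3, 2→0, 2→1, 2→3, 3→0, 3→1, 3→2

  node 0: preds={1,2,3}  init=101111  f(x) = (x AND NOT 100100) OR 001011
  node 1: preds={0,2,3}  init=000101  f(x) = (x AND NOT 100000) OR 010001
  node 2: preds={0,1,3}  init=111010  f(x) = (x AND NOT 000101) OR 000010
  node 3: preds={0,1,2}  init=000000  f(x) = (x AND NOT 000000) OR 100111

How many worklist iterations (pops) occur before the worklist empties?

Trace (7 dequeues):
  [1] u=0 | in 111111 | out 111111 | prev 101111 | push {}
  [2] u=1 | in 111111 | out 011111 | prev 000101 | push {0}
  [3] u=2 | in 111111 | out 111010 | ==
  [4] u=3 | in 111111 | out 111111 | prev 000000 | push {1,2}
  [5] u=0 | in 111111 | out 111111 | ==
  [6] u=1 | in 111111 | out 011111 | ==
  [7] u=2 | in 111111 | out 111010 | ==

Converged values:
  [0] 111111
  [1] 011111
  [2] 111010
  [3] 111111

7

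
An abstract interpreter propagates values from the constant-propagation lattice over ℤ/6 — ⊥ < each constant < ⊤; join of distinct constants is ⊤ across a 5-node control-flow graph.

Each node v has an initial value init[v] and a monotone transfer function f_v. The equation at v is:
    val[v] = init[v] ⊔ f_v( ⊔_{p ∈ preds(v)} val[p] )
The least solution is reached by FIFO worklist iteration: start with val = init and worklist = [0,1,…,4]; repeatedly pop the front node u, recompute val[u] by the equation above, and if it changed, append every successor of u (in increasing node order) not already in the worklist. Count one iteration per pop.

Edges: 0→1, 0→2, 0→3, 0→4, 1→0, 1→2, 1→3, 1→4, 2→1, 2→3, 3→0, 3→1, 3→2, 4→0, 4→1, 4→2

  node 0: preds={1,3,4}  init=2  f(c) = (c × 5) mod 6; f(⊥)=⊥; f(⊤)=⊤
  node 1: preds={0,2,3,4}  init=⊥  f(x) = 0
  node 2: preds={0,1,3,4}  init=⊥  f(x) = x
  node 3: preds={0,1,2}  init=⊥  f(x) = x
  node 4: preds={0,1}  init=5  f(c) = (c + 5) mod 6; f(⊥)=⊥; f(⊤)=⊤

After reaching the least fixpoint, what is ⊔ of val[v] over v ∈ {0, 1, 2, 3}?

⊤

Worklist (8 pops):
  #1 pop 0: in=5 → ⊤ (was 2); enqueue []
  #2 pop 1: in=⊤ → 0 (was ⊥); enqueue [0]
  #3 pop 2: in=⊤ → ⊤ (was ⊥); enqueue [1]
  #4 pop 3: in=⊤ → ⊤ (was ⊥); enqueue [2]
  #5 pop 4: in=⊤ → ⊤ (was 5); enqueue []
  #6 pop 0: in=⊤ → ⊤ (no change)
  #7 pop 1: in=⊤ → 0 (no change)
  #8 pop 2: in=⊤ → ⊤ (no change)

Fixpoint:
  val[0] = ⊤
  val[1] = 0
  val[2] = ⊤
  val[3] = ⊤
  val[4] = ⊤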